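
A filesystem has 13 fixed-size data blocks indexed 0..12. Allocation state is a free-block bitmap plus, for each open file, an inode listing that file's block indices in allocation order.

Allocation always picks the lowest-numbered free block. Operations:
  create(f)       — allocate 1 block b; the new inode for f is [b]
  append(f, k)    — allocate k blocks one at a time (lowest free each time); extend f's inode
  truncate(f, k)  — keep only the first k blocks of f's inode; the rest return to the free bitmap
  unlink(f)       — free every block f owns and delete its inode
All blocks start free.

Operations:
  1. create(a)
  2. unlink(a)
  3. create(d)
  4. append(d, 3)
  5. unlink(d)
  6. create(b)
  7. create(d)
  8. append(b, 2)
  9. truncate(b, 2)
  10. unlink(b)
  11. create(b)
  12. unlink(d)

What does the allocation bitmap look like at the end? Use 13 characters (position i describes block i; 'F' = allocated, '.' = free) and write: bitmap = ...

bitmap = F............

after create(a) → a:[0]  free=[F............]
after unlink(a) →   free=[.............]
after create(d) → d:[0]  free=[F............]
after append(d, 3) → d:[0, 1, 2, 3]  free=[FFFF.........]
after unlink(d) →   free=[.............]
after create(b) → b:[0]  free=[F............]
after create(d) → b:[0], d:[1]  free=[FF...........]
after append(b, 2) → b:[0, 2, 3], d:[1]  free=[FFFF.........]
after truncate(b, 2) → b:[0, 2], d:[1]  free=[FFF..........]
after unlink(b) → d:[1]  free=[.F...........]
after create(b) → b:[0], d:[1]  free=[FF...........]
after unlink(d) → b:[0]  free=[F............]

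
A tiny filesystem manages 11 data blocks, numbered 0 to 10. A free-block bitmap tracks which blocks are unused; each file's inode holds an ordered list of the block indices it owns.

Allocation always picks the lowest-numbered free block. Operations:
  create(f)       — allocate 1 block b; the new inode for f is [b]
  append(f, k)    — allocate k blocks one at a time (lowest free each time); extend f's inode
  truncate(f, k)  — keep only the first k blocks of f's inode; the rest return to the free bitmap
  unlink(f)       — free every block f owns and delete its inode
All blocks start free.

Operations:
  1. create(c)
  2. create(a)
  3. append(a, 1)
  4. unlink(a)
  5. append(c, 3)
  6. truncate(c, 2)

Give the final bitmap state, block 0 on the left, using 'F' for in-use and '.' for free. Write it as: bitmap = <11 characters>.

create(c): bitmap=F.......... | c=[0]
create(a): bitmap=FF......... | a=[1] c=[0]
append(a, 1): bitmap=FFF........ | a=[1, 2] c=[0]
unlink(a): bitmap=F.......... | c=[0]
append(c, 3): bitmap=FFFF....... | c=[0, 1, 2, 3]
truncate(c, 2): bitmap=FF......... | c=[0, 1]

bitmap = FF.........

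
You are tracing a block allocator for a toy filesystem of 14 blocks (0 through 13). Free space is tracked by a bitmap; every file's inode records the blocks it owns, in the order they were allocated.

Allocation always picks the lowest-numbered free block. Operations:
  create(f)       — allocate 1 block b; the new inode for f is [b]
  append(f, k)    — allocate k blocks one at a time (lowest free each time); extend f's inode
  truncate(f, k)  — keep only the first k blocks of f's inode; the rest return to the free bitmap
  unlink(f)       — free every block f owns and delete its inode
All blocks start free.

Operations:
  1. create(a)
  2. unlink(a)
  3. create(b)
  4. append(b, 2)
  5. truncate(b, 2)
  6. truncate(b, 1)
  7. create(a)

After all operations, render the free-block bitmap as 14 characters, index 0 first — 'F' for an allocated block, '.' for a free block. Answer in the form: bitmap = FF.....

  1. create(a)  ⇒  F.............  {a→[0]}
  2. unlink(a)  ⇒  ..............  {}
  3. create(b)  ⇒  F.............  {b→[0]}
  4. append(b, 2)  ⇒  FFF...........  {b→[0, 1, 2]}
  5. truncate(b, 2)  ⇒  FF............  {b→[0, 1]}
  6. truncate(b, 1)  ⇒  F.............  {b→[0]}
  7. create(a)  ⇒  FF............  {a→[1]; b→[0]}

bitmap = FF............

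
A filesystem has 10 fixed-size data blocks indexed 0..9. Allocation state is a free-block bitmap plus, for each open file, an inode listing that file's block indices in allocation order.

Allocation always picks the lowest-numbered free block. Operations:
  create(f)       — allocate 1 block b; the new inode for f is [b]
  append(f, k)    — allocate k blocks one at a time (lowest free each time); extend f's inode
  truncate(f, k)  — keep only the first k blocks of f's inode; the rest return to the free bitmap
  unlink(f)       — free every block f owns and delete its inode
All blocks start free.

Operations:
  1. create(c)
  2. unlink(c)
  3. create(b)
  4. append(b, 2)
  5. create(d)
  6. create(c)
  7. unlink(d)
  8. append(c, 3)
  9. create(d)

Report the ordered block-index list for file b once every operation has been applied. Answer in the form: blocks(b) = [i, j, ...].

blocks(b) = [0, 1, 2]

[1] create(c) — c=0 (map F.........)
[2] unlink(c) —  (map ..........)
[3] create(b) — b=0 (map F.........)
[4] append(b, 2) — b=0,1,2 (map FFF.......)
[5] create(d) — b=0,1,2 d=3 (map FFFF......)
[6] create(c) — b=0,1,2 c=4 d=3 (map FFFFF.....)
[7] unlink(d) — b=0,1,2 c=4 (map FFF.F.....)
[8] append(c, 3) — b=0,1,2 c=4,3,5,6 (map FFFFFFF...)
[9] create(d) — b=0,1,2 c=4,3,5,6 d=7 (map FFFFFFFF..)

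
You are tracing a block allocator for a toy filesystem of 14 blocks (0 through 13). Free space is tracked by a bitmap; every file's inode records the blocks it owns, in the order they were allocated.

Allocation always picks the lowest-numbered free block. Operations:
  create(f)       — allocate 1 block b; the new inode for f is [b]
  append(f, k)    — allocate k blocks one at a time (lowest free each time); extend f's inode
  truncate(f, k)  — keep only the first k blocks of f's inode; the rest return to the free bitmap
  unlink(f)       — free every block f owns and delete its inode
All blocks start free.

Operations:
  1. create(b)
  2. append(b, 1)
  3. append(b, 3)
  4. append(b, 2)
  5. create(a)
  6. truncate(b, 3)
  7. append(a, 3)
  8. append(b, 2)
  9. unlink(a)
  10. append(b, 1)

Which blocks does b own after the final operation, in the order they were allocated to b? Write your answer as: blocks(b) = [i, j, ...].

blocks(b) = [0, 1, 2, 6, 8, 3]

create(b): bitmap=F............. | b=[0]
append(b, 1): bitmap=FF............ | b=[0, 1]
append(b, 3): bitmap=FFFFF......... | b=[0, 1, 2, 3, 4]
append(b, 2): bitmap=FFFFFFF....... | b=[0, 1, 2, 3, 4, 5, 6]
create(a): bitmap=FFFFFFFF...... | a=[7] b=[0, 1, 2, 3, 4, 5, 6]
truncate(b, 3): bitmap=FFF....F...... | a=[7] b=[0, 1, 2]
append(a, 3): bitmap=FFFFFF.F...... | a=[7, 3, 4, 5] b=[0, 1, 2]
append(b, 2): bitmap=FFFFFFFFF..... | a=[7, 3, 4, 5] b=[0, 1, 2, 6, 8]
unlink(a): bitmap=FFF...F.F..... | b=[0, 1, 2, 6, 8]
append(b, 1): bitmap=FFFF..F.F..... | b=[0, 1, 2, 6, 8, 3]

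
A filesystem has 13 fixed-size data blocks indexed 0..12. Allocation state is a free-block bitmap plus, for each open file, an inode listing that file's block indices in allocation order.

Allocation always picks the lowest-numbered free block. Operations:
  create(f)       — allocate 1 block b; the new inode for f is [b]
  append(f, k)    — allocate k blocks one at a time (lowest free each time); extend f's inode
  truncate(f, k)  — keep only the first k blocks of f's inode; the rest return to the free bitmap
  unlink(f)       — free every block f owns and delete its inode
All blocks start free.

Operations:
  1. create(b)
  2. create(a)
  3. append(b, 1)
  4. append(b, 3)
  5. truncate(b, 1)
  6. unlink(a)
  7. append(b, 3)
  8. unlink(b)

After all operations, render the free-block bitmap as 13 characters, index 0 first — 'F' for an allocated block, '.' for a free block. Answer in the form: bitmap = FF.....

bitmap = .............

  1. create(b)  ⇒  F............  {b→[0]}
  2. create(a)  ⇒  FF...........  {a→[1]; b→[0]}
  3. append(b, 1)  ⇒  FFF..........  {a→[1]; b→[0, 2]}
  4. append(b, 3)  ⇒  FFFFFF.......  {a→[1]; b→[0, 2, 3, 4, 5]}
  5. truncate(b, 1)  ⇒  FF...........  {a→[1]; b→[0]}
  6. unlink(a)  ⇒  F............  {b→[0]}
  7. append(b, 3)  ⇒  FFFF.........  {b→[0, 1, 2, 3]}
  8. unlink(b)  ⇒  .............  {}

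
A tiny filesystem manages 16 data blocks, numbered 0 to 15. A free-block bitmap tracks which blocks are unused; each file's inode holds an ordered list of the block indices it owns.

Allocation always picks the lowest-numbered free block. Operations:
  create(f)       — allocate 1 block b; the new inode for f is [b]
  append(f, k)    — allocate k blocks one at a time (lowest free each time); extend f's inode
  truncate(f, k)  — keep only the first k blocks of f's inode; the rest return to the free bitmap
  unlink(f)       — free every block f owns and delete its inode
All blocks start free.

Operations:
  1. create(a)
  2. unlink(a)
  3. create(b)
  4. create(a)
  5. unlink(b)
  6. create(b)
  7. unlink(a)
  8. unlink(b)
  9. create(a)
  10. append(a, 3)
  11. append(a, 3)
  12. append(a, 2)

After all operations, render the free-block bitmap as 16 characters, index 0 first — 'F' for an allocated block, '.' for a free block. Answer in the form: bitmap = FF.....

after create(a) → a:[0]  free=[F...............]
after unlink(a) →   free=[................]
after create(b) → b:[0]  free=[F...............]
after create(a) → a:[1], b:[0]  free=[FF..............]
after unlink(b) → a:[1]  free=[.F..............]
after create(b) → a:[1], b:[0]  free=[FF..............]
after unlink(a) → b:[0]  free=[F...............]
after unlink(b) →   free=[................]
after create(a) → a:[0]  free=[F...............]
after append(a, 3) → a:[0, 1, 2, 3]  free=[FFFF............]
after append(a, 3) → a:[0, 1, 2, 3, 4, 5, 6]  free=[FFFFFFF.........]
after append(a, 2) → a:[0, 1, 2, 3, 4, 5, 6, 7, 8]  free=[FFFFFFFFF.......]

bitmap = FFFFFFFFF.......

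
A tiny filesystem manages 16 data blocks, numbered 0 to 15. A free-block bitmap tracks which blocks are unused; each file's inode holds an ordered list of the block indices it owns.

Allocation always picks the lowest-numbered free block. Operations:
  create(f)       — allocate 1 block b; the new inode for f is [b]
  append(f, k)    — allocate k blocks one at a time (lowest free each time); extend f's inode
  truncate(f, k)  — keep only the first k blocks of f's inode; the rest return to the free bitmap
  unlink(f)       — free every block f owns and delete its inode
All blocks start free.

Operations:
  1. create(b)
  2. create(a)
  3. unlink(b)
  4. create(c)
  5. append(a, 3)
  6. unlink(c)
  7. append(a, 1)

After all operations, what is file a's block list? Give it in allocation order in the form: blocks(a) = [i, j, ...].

[1] create(b) — b=0 (map F...............)
[2] create(a) — a=1 b=0 (map FF..............)
[3] unlink(b) — a=1 (map .F..............)
[4] create(c) — a=1 c=0 (map FF..............)
[5] append(a, 3) — a=1,2,3,4 c=0 (map FFFFF...........)
[6] unlink(c) — a=1,2,3,4 (map .FFFF...........)
[7] append(a, 1) — a=1,2,3,4,0 (map FFFFF...........)

blocks(a) = [1, 2, 3, 4, 0]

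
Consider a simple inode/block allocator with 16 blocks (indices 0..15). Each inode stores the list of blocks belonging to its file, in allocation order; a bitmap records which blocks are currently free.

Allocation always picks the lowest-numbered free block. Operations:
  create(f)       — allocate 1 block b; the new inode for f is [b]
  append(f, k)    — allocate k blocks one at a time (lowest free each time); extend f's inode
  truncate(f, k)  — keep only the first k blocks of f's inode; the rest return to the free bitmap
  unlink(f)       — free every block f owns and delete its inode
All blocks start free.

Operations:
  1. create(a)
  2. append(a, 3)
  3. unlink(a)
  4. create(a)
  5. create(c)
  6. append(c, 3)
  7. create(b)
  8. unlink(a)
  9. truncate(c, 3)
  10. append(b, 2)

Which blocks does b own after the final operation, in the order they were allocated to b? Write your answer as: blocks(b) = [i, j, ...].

after create(a) → a:[0]  free=[F...............]
after append(a, 3) → a:[0, 1, 2, 3]  free=[FFFF............]
after unlink(a) →   free=[................]
after create(a) → a:[0]  free=[F...............]
after create(c) → a:[0], c:[1]  free=[FF..............]
after append(c, 3) → a:[0], c:[1, 2, 3, 4]  free=[FFFFF...........]
after create(b) → a:[0], b:[5], c:[1, 2, 3, 4]  free=[FFFFFF..........]
after unlink(a) → b:[5], c:[1, 2, 3, 4]  free=[.FFFFF..........]
after truncate(c, 3) → b:[5], c:[1, 2, 3]  free=[.FFF.F..........]
after append(b, 2) → b:[5, 0, 4], c:[1, 2, 3]  free=[FFFFFF..........]

blocks(b) = [5, 0, 4]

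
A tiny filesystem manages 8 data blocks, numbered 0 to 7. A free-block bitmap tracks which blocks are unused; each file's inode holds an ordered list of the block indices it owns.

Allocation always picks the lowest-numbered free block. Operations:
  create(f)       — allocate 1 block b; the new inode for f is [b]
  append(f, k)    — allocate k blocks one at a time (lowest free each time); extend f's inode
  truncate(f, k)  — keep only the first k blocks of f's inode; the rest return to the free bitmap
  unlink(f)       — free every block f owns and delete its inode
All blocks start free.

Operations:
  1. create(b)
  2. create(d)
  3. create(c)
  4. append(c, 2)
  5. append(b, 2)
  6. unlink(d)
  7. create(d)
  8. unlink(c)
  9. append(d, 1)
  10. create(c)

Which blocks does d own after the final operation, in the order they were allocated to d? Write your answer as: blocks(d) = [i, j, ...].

blocks(d) = [1, 2]

[1] create(b) — b=0 (map F.......)
[2] create(d) — b=0 d=1 (map FF......)
[3] create(c) — b=0 c=2 d=1 (map FFF.....)
[4] append(c, 2) — b=0 c=2,3,4 d=1 (map FFFFF...)
[5] append(b, 2) — b=0,5,6 c=2,3,4 d=1 (map FFFFFFF.)
[6] unlink(d) — b=0,5,6 c=2,3,4 (map F.FFFFF.)
[7] create(d) — b=0,5,6 c=2,3,4 d=1 (map FFFFFFF.)
[8] unlink(c) — b=0,5,6 d=1 (map FF...FF.)
[9] append(d, 1) — b=0,5,6 d=1,2 (map FFF..FF.)
[10] create(c) — b=0,5,6 c=3 d=1,2 (map FFFF.FF.)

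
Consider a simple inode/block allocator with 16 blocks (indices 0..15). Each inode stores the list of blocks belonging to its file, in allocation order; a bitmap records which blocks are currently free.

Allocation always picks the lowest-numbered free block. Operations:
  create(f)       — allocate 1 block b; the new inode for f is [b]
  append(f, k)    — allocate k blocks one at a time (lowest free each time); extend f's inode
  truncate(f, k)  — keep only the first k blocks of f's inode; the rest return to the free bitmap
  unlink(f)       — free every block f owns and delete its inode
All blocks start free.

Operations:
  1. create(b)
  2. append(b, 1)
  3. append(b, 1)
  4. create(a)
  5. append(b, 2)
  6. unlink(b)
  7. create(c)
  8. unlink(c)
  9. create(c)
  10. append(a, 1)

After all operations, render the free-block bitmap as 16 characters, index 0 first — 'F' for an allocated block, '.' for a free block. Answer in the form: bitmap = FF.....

after create(b) → b:[0]  free=[F...............]
after append(b, 1) → b:[0, 1]  free=[FF..............]
after append(b, 1) → b:[0, 1, 2]  free=[FFF.............]
after create(a) → a:[3], b:[0, 1, 2]  free=[FFFF............]
after append(b, 2) → a:[3], b:[0, 1, 2, 4, 5]  free=[FFFFFF..........]
after unlink(b) → a:[3]  free=[...F............]
after create(c) → a:[3], c:[0]  free=[F..F............]
after unlink(c) → a:[3]  free=[...F............]
after create(c) → a:[3], c:[0]  free=[F..F............]
after append(a, 1) → a:[3, 1], c:[0]  free=[FF.F............]

bitmap = FF.F............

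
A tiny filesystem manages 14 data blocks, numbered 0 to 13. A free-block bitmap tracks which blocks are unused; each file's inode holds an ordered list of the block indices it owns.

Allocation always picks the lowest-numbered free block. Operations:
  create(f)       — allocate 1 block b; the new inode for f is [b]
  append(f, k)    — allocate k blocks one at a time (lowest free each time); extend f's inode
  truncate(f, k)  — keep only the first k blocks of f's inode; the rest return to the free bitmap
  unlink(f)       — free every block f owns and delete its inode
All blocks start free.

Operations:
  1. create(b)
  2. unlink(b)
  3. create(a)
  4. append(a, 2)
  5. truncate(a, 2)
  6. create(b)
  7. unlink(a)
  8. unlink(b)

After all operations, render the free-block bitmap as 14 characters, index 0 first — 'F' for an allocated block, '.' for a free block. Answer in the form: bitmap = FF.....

bitmap = ..............

after create(b) → b:[0]  free=[F.............]
after unlink(b) →   free=[..............]
after create(a) → a:[0]  free=[F.............]
after append(a, 2) → a:[0, 1, 2]  free=[FFF...........]
after truncate(a, 2) → a:[0, 1]  free=[FF............]
after create(b) → a:[0, 1], b:[2]  free=[FFF...........]
after unlink(a) → b:[2]  free=[..F...........]
after unlink(b) →   free=[..............]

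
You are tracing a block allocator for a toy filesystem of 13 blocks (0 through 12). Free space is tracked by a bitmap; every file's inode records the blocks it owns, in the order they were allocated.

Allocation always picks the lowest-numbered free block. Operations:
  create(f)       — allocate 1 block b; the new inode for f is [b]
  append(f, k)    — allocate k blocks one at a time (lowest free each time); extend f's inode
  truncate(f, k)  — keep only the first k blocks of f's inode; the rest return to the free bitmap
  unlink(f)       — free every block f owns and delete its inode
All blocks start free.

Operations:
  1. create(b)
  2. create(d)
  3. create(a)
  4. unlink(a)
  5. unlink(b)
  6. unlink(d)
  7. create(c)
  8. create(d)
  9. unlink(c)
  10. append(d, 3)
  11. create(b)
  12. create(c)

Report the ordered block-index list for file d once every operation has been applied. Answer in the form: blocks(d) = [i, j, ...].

create(b): bitmap=F............ | b=[0]
create(d): bitmap=FF........... | b=[0] d=[1]
create(a): bitmap=FFF.......... | a=[2] b=[0] d=[1]
unlink(a): bitmap=FF........... | b=[0] d=[1]
unlink(b): bitmap=.F........... | d=[1]
unlink(d): bitmap=............. | 
create(c): bitmap=F............ | c=[0]
create(d): bitmap=FF........... | c=[0] d=[1]
unlink(c): bitmap=.F........... | d=[1]
append(d, 3): bitmap=FFFF......... | d=[1, 0, 2, 3]
create(b): bitmap=FFFFF........ | b=[4] d=[1, 0, 2, 3]
create(c): bitmap=FFFFFF....... | b=[4] c=[5] d=[1, 0, 2, 3]

blocks(d) = [1, 0, 2, 3]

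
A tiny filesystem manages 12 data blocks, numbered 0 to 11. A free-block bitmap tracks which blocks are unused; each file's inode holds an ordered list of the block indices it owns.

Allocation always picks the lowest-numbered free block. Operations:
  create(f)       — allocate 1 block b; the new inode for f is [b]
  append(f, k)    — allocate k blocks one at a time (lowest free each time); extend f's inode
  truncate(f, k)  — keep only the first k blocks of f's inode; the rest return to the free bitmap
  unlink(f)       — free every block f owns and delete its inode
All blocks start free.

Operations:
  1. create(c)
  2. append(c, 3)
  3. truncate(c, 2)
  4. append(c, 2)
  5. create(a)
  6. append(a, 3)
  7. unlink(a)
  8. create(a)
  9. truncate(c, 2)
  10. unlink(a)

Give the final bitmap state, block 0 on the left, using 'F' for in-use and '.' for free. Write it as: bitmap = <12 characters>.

bitmap = FF..........

after create(c) → c:[0]  free=[F...........]
after append(c, 3) → c:[0, 1, 2, 3]  free=[FFFF........]
after truncate(c, 2) → c:[0, 1]  free=[FF..........]
after append(c, 2) → c:[0, 1, 2, 3]  free=[FFFF........]
after create(a) → a:[4], c:[0, 1, 2, 3]  free=[FFFFF.......]
after append(a, 3) → a:[4, 5, 6, 7], c:[0, 1, 2, 3]  free=[FFFFFFFF....]
after unlink(a) → c:[0, 1, 2, 3]  free=[FFFF........]
after create(a) → a:[4], c:[0, 1, 2, 3]  free=[FFFFF.......]
after truncate(c, 2) → a:[4], c:[0, 1]  free=[FF..F.......]
after unlink(a) → c:[0, 1]  free=[FF..........]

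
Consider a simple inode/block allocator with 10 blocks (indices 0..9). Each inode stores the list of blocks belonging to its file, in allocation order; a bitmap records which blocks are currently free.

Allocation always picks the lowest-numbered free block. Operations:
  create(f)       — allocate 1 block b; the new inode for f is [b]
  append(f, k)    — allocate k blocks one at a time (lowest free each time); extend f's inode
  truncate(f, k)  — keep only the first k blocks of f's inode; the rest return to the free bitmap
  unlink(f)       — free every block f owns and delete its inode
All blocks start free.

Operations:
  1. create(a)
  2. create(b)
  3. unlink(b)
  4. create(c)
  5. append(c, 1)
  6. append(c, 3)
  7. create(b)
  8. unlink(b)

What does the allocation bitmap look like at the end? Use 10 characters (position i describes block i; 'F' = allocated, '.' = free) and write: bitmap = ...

bitmap = FFFFFF....

[1] create(a) — a=0 (map F.........)
[2] create(b) — a=0 b=1 (map FF........)
[3] unlink(b) — a=0 (map F.........)
[4] create(c) — a=0 c=1 (map FF........)
[5] append(c, 1) — a=0 c=1,2 (map FFF.......)
[6] append(c, 3) — a=0 c=1,2,3,4,5 (map FFFFFF....)
[7] create(b) — a=0 b=6 c=1,2,3,4,5 (map FFFFFFF...)
[8] unlink(b) — a=0 c=1,2,3,4,5 (map FFFFFF....)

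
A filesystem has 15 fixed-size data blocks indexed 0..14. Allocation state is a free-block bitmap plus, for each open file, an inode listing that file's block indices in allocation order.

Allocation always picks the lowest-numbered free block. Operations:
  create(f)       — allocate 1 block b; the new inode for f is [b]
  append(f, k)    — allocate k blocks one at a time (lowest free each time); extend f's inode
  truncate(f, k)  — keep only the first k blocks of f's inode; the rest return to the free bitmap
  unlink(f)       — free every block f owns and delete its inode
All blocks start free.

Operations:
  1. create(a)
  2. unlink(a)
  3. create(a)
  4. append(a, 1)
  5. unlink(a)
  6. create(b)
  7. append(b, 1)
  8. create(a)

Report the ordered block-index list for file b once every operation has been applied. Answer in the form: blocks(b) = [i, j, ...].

blocks(b) = [0, 1]

create(a): bitmap=F.............. | a=[0]
unlink(a): bitmap=............... | 
create(a): bitmap=F.............. | a=[0]
append(a, 1): bitmap=FF............. | a=[0, 1]
unlink(a): bitmap=............... | 
create(b): bitmap=F.............. | b=[0]
append(b, 1): bitmap=FF............. | b=[0, 1]
create(a): bitmap=FFF............ | a=[2] b=[0, 1]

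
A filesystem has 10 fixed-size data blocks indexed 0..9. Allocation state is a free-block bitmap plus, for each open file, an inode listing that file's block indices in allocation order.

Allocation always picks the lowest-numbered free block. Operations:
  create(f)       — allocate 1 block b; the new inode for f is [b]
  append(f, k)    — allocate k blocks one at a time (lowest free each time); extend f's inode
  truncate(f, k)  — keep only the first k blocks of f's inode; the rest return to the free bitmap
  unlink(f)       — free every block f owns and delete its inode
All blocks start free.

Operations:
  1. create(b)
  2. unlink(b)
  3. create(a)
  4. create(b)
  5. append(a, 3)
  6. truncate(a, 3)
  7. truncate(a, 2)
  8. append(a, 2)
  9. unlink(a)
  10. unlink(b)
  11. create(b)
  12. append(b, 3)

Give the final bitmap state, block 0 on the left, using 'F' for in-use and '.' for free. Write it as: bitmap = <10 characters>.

bitmap = FFFF......

create(b): bitmap=F......... | b=[0]
unlink(b): bitmap=.......... | 
create(a): bitmap=F......... | a=[0]
create(b): bitmap=FF........ | a=[0] b=[1]
append(a, 3): bitmap=FFFFF..... | a=[0, 2, 3, 4] b=[1]
truncate(a, 3): bitmap=FFFF...... | a=[0, 2, 3] b=[1]
truncate(a, 2): bitmap=FFF....... | a=[0, 2] b=[1]
append(a, 2): bitmap=FFFFF..... | a=[0, 2, 3, 4] b=[1]
unlink(a): bitmap=.F........ | b=[1]
unlink(b): bitmap=.......... | 
create(b): bitmap=F......... | b=[0]
append(b, 3): bitmap=FFFF...... | b=[0, 1, 2, 3]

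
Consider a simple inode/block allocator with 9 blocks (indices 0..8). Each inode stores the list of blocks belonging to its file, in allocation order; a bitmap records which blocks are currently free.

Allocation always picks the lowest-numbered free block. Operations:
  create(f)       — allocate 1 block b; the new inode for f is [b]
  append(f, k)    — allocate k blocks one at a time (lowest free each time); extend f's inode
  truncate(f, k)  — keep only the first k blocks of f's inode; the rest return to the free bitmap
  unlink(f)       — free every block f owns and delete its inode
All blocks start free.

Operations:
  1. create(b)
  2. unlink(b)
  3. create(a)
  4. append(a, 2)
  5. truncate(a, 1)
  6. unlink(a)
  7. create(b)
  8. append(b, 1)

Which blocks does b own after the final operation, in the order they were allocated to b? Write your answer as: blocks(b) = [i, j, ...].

[1] create(b) — b=0 (map F........)
[2] unlink(b) —  (map .........)
[3] create(a) — a=0 (map F........)
[4] append(a, 2) — a=0,1,2 (map FFF......)
[5] truncate(a, 1) — a=0 (map F........)
[6] unlink(a) —  (map .........)
[7] create(b) — b=0 (map F........)
[8] append(b, 1) — b=0,1 (map FF.......)

blocks(b) = [0, 1]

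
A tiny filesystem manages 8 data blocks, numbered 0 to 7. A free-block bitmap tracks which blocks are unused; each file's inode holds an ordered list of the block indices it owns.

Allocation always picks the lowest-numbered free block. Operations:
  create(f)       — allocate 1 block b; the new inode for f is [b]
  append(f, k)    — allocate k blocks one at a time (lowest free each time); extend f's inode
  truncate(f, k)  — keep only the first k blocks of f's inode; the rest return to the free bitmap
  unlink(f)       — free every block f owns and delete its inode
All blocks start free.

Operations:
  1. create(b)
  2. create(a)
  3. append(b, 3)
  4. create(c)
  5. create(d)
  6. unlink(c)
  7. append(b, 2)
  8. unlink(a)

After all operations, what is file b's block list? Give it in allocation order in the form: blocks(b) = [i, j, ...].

[1] create(b) — b=0 (map F.......)
[2] create(a) — a=1 b=0 (map FF......)
[3] append(b, 3) — a=1 b=0,2,3,4 (map FFFFF...)
[4] create(c) — a=1 b=0,2,3,4 c=5 (map FFFFFF..)
[5] create(d) — a=1 b=0,2,3,4 c=5 d=6 (map FFFFFFF.)
[6] unlink(c) — a=1 b=0,2,3,4 d=6 (map FFFFF.F.)
[7] append(b, 2) — a=1 b=0,2,3,4,5,7 d=6 (map FFFFFFFF)
[8] unlink(a) — b=0,2,3,4,5,7 d=6 (map F.FFFFFF)

blocks(b) = [0, 2, 3, 4, 5, 7]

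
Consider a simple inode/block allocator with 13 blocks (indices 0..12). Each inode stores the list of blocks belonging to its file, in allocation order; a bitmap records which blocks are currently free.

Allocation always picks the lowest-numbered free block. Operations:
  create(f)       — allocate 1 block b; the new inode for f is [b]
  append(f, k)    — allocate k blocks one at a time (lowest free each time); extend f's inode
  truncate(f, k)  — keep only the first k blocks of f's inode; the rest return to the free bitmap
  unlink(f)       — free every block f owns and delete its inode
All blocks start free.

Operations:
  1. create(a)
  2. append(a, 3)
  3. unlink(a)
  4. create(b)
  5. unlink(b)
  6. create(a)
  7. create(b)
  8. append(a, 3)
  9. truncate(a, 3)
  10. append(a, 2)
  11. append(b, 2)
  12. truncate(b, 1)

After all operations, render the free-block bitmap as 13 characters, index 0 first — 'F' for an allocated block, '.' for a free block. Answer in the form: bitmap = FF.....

bitmap = FFFFFF.......

[1] create(a) — a=0 (map F............)
[2] append(a, 3) — a=0,1,2,3 (map FFFF.........)
[3] unlink(a) —  (map .............)
[4] create(b) — b=0 (map F............)
[5] unlink(b) —  (map .............)
[6] create(a) — a=0 (map F............)
[7] create(b) — a=0 b=1 (map FF...........)
[8] append(a, 3) — a=0,2,3,4 b=1 (map FFFFF........)
[9] truncate(a, 3) — a=0,2,3 b=1 (map FFFF.........)
[10] append(a, 2) — a=0,2,3,4,5 b=1 (map FFFFFF.......)
[11] append(b, 2) — a=0,2,3,4,5 b=1,6,7 (map FFFFFFFF.....)
[12] truncate(b, 1) — a=0,2,3,4,5 b=1 (map FFFFFF.......)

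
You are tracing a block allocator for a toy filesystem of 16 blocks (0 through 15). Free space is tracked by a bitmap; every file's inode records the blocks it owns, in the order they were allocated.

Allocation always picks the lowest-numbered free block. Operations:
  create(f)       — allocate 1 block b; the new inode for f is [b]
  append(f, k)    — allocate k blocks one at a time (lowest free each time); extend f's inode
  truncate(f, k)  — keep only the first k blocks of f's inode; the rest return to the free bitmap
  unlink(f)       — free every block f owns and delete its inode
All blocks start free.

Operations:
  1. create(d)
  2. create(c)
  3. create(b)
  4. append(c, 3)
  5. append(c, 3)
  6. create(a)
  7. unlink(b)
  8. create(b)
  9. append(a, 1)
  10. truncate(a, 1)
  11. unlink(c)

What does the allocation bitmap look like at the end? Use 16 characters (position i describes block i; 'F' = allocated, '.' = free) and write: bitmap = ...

bitmap = F.F......F......

  1. create(d)  ⇒  F...............  {d→[0]}
  2. create(c)  ⇒  FF..............  {c→[1]; d→[0]}
  3. create(b)  ⇒  FFF.............  {b→[2]; c→[1]; d→[0]}
  4. append(c, 3)  ⇒  FFFFFF..........  {b→[2]; c→[1, 3, 4, 5]; d→[0]}
  5. append(c, 3)  ⇒  FFFFFFFFF.......  {b→[2]; c→[1, 3, 4, 5, 6, 7, 8]; d→[0]}
  6. create(a)  ⇒  FFFFFFFFFF......  {a→[9]; b→[2]; c→[1, 3, 4, 5, 6, 7, 8]; d→[0]}
  7. unlink(b)  ⇒  FF.FFFFFFF......  {a→[9]; c→[1, 3, 4, 5, 6, 7, 8]; d→[0]}
  8. create(b)  ⇒  FFFFFFFFFF......  {a→[9]; b→[2]; c→[1, 3, 4, 5, 6, 7, 8]; d→[0]}
  9. append(a, 1)  ⇒  FFFFFFFFFFF.....  {a→[9, 10]; b→[2]; c→[1, 3, 4, 5, 6, 7, 8]; d→[0]}
  10. truncate(a, 1)  ⇒  FFFFFFFFFF......  {a→[9]; b→[2]; c→[1, 3, 4, 5, 6, 7, 8]; d→[0]}
  11. unlink(c)  ⇒  F.F......F......  {a→[9]; b→[2]; d→[0]}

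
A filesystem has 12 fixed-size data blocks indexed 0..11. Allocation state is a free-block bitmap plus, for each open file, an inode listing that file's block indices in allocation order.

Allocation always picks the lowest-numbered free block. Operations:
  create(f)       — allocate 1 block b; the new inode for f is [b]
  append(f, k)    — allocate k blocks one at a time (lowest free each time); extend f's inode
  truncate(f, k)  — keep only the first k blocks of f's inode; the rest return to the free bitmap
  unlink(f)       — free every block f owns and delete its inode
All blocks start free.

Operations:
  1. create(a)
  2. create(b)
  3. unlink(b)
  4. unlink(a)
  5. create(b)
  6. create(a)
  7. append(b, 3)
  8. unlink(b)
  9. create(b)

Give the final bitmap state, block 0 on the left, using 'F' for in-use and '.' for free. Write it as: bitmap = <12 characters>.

after create(a) → a:[0]  free=[F...........]
after create(b) → a:[0], b:[1]  free=[FF..........]
after unlink(b) → a:[0]  free=[F...........]
after unlink(a) →   free=[............]
after create(b) → b:[0]  free=[F...........]
after create(a) → a:[1], b:[0]  free=[FF..........]
after append(b, 3) → a:[1], b:[0, 2, 3, 4]  free=[FFFFF.......]
after unlink(b) → a:[1]  free=[.F..........]
after create(b) → a:[1], b:[0]  free=[FF..........]

bitmap = FF..........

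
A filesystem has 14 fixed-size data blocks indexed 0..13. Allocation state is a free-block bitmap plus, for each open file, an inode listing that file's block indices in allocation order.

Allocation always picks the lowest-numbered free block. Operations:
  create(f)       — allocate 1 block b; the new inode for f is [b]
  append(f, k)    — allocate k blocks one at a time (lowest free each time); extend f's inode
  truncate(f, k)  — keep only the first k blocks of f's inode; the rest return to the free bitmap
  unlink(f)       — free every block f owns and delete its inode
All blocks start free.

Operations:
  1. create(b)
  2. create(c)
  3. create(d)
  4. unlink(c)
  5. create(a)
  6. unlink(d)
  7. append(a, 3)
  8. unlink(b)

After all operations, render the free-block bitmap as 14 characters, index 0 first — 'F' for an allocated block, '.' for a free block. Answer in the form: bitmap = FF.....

  1. create(b)  ⇒  F.............  {b→[0]}
  2. create(c)  ⇒  FF............  {b→[0]; c→[1]}
  3. create(d)  ⇒  FFF...........  {b→[0]; c→[1]; d→[2]}
  4. unlink(c)  ⇒  F.F...........  {b→[0]; d→[2]}
  5. create(a)  ⇒  FFF...........  {a→[1]; b→[0]; d→[2]}
  6. unlink(d)  ⇒  FF............  {a→[1]; b→[0]}
  7. append(a, 3)  ⇒  FFFFF.........  {a→[1, 2, 3, 4]; b→[0]}
  8. unlink(b)  ⇒  .FFFF.........  {a→[1, 2, 3, 4]}

bitmap = .FFFF.........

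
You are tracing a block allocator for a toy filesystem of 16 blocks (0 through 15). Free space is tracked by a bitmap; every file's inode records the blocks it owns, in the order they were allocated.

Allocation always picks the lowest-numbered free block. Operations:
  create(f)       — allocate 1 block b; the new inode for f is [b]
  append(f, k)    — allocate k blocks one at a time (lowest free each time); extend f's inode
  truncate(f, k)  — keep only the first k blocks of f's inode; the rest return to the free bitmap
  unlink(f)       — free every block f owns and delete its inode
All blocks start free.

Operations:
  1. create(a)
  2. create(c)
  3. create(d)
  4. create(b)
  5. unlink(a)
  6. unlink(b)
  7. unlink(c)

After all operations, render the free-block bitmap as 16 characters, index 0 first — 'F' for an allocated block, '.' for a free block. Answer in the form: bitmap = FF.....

[1] create(a) — a=0 (map F...............)
[2] create(c) — a=0 c=1 (map FF..............)
[3] create(d) — a=0 c=1 d=2 (map FFF.............)
[4] create(b) — a=0 b=3 c=1 d=2 (map FFFF............)
[5] unlink(a) — b=3 c=1 d=2 (map .FFF............)
[6] unlink(b) — c=1 d=2 (map .FF.............)
[7] unlink(c) — d=2 (map ..F.............)

bitmap = ..F.............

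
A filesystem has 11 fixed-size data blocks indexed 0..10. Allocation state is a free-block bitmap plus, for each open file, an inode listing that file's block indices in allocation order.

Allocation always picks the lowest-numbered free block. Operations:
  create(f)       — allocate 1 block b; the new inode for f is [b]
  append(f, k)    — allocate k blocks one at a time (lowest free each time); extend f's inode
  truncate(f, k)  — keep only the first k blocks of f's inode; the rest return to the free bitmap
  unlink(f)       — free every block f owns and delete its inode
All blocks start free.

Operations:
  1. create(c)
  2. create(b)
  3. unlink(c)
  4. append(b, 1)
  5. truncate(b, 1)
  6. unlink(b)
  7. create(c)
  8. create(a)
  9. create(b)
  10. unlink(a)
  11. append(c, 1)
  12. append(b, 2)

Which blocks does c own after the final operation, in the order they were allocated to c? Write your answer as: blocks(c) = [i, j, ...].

  1. create(c)  ⇒  F..........  {c→[0]}
  2. create(b)  ⇒  FF.........  {b→[1]; c→[0]}
  3. unlink(c)  ⇒  .F.........  {b→[1]}
  4. append(b, 1)  ⇒  FF.........  {b→[1, 0]}
  5. truncate(b, 1)  ⇒  .F.........  {b→[1]}
  6. unlink(b)  ⇒  ...........  {}
  7. create(c)  ⇒  F..........  {c→[0]}
  8. create(a)  ⇒  FF.........  {a→[1]; c→[0]}
  9. create(b)  ⇒  FFF........  {a→[1]; b→[2]; c→[0]}
  10. unlink(a)  ⇒  F.F........  {b→[2]; c→[0]}
  11. append(c, 1)  ⇒  FFF........  {b→[2]; c→[0, 1]}
  12. append(b, 2)  ⇒  FFFFF......  {b→[2, 3, 4]; c→[0, 1]}

blocks(c) = [0, 1]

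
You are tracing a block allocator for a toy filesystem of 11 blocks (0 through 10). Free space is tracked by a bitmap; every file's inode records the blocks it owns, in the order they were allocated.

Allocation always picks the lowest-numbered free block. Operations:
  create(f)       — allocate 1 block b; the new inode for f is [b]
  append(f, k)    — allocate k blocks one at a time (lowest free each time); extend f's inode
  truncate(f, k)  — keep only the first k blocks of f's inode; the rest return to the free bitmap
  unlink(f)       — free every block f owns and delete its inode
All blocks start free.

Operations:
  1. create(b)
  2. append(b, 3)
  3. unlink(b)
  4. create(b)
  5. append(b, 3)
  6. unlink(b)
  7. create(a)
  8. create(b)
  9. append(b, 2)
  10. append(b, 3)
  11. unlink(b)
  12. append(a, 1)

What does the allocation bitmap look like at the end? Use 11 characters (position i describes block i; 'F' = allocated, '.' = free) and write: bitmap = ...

bitmap = FF.........

[1] create(b) — b=0 (map F..........)
[2] append(b, 3) — b=0,1,2,3 (map FFFF.......)
[3] unlink(b) —  (map ...........)
[4] create(b) — b=0 (map F..........)
[5] append(b, 3) — b=0,1,2,3 (map FFFF.......)
[6] unlink(b) —  (map ...........)
[7] create(a) — a=0 (map F..........)
[8] create(b) — a=0 b=1 (map FF.........)
[9] append(b, 2) — a=0 b=1,2,3 (map FFFF.......)
[10] append(b, 3) — a=0 b=1,2,3,4,5,6 (map FFFFFFF....)
[11] unlink(b) — a=0 (map F..........)
[12] append(a, 1) — a=0,1 (map FF.........)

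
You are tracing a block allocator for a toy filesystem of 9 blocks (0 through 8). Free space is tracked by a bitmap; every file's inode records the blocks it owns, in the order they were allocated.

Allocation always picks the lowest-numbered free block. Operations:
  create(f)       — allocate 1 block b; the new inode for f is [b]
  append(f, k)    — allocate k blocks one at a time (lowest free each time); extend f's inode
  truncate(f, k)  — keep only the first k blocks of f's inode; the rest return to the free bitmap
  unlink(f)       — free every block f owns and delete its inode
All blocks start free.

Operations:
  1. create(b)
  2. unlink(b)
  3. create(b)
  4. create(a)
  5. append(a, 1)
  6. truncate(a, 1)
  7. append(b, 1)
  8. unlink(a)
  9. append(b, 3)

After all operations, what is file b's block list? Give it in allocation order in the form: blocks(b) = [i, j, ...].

after create(b) → b:[0]  free=[F........]
after unlink(b) →   free=[.........]
after create(b) → b:[0]  free=[F........]
after create(a) → a:[1], b:[0]  free=[FF.......]
after append(a, 1) → a:[1, 2], b:[0]  free=[FFF......]
after truncate(a, 1) → a:[1], b:[0]  free=[FF.......]
after append(b, 1) → a:[1], b:[0, 2]  free=[FFF......]
after unlink(a) → b:[0, 2]  free=[F.F......]
after append(b, 3) → b:[0, 2, 1, 3, 4]  free=[FFFFF....]

blocks(b) = [0, 2, 1, 3, 4]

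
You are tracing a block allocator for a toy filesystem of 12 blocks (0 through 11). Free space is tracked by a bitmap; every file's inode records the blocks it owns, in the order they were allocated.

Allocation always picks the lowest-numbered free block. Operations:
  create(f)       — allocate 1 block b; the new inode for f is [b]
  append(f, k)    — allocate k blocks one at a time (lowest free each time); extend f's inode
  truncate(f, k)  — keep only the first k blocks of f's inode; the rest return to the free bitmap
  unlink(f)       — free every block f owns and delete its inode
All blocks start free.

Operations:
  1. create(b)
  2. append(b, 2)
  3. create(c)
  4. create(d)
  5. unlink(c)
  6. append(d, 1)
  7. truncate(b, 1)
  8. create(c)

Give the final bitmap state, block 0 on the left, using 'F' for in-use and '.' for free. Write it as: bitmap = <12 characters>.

  1. create(b)  ⇒  F...........  {b→[0]}
  2. append(b, 2)  ⇒  FFF.........  {b→[0, 1, 2]}
  3. create(c)  ⇒  FFFF........  {b→[0, 1, 2]; c→[3]}
  4. create(d)  ⇒  FFFFF.......  {b→[0, 1, 2]; c→[3]; d→[4]}
  5. unlink(c)  ⇒  FFF.F.......  {b→[0, 1, 2]; d→[4]}
  6. append(d, 1)  ⇒  FFFFF.......  {b→[0, 1, 2]; d→[4, 3]}
  7. truncate(b, 1)  ⇒  F..FF.......  {b→[0]; d→[4, 3]}
  8. create(c)  ⇒  FF.FF.......  {b→[0]; c→[1]; d→[4, 3]}

bitmap = FF.FF.......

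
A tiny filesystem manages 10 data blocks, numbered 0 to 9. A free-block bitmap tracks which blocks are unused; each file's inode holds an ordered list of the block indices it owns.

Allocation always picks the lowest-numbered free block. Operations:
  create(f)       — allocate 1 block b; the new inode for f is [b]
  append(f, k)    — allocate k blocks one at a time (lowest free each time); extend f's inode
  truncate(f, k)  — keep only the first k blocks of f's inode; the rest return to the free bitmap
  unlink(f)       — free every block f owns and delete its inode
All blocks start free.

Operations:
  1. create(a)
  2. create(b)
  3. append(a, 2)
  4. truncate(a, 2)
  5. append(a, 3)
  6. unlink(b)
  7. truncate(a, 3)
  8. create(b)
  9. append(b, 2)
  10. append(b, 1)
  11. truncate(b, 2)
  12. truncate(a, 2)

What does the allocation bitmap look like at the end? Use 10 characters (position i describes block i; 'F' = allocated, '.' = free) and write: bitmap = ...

bitmap = FFF.F.....

after create(a) → a:[0]  free=[F.........]
after create(b) → a:[0], b:[1]  free=[FF........]
after append(a, 2) → a:[0, 2, 3], b:[1]  free=[FFFF......]
after truncate(a, 2) → a:[0, 2], b:[1]  free=[FFF.......]
after append(a, 3) → a:[0, 2, 3, 4, 5], b:[1]  free=[FFFFFF....]
after unlink(b) → a:[0, 2, 3, 4, 5]  free=[F.FFFF....]
after truncate(a, 3) → a:[0, 2, 3]  free=[F.FF......]
after create(b) → a:[0, 2, 3], b:[1]  free=[FFFF......]
after append(b, 2) → a:[0, 2, 3], b:[1, 4, 5]  free=[FFFFFF....]
after append(b, 1) → a:[0, 2, 3], b:[1, 4, 5, 6]  free=[FFFFFFF...]
after truncate(b, 2) → a:[0, 2, 3], b:[1, 4]  free=[FFFFF.....]
after truncate(a, 2) → a:[0, 2], b:[1, 4]  free=[FFF.F.....]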